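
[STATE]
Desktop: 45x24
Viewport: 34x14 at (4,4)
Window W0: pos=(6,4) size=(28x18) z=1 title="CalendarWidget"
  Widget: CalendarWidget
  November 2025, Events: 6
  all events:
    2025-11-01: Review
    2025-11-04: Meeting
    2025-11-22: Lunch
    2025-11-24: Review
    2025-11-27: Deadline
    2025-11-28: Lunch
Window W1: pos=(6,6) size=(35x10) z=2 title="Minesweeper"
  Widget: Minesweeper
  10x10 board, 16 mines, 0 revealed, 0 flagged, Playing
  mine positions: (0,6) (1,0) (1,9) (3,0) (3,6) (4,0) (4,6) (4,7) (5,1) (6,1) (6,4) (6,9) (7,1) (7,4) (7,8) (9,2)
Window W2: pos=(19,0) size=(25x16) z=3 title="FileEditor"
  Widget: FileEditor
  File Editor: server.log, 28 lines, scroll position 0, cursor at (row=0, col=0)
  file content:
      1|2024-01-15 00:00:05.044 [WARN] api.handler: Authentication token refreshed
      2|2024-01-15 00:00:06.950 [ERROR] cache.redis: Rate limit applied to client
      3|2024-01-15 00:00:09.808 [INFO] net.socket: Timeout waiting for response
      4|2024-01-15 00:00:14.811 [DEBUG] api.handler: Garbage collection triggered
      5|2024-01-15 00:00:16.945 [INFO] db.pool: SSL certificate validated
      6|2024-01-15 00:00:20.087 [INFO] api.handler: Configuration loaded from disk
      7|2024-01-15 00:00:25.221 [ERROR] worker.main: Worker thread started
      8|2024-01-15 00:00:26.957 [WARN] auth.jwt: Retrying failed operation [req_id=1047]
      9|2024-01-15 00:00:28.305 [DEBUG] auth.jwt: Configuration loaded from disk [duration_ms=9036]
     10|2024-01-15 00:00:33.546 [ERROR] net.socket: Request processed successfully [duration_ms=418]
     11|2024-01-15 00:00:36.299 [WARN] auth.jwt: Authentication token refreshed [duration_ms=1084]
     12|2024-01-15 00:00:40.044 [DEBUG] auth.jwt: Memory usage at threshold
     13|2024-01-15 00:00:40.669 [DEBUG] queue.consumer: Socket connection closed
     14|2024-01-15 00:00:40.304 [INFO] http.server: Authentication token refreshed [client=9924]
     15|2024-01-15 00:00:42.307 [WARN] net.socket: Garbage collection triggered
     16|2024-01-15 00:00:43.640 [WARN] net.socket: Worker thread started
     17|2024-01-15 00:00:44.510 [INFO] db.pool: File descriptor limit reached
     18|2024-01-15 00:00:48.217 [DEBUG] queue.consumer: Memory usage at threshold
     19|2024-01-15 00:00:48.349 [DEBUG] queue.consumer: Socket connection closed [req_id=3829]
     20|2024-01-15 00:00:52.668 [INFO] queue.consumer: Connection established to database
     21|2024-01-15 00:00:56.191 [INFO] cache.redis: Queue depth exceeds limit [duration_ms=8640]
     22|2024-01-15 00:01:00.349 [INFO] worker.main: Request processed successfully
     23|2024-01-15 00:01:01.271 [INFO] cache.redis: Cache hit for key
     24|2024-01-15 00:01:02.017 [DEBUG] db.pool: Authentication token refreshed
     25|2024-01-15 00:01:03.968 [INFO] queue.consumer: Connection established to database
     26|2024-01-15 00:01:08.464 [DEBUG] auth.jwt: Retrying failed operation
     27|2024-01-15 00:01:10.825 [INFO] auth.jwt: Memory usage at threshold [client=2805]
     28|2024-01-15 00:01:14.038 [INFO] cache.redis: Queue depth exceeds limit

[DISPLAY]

  ┏━━━━━━━━━━━━┃2024-01-15 00:00:0
  ┃ CalendarWid┃2024-01-15 00:00:0
  ┏━━━━━━━━━━━━┃2024-01-15 00:00:1
  ┃ Minesweeper┃2024-01-15 00:00:1
  ┠────────────┃2024-01-15 00:00:2
  ┃■■■■■■■■■■  ┃2024-01-15 00:00:2
  ┃■■■■■■■■■■  ┃2024-01-15 00:00:2
  ┃■■■■■■■■■■  ┃2024-01-15 00:00:2
  ┃■■■■■■■■■■  ┃2024-01-15 00:00:3
  ┃■■■■■■■■■■  ┃2024-01-15 00:00:3
  ┃■■■■■■■■■■  ┃2024-01-15 00:00:4
  ┗━━━━━━━━━━━━┗━━━━━━━━━━━━━━━━━━
  ┃                          ┃    
  ┃                          ┃    


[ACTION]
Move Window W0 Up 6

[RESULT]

  ┃Mo Tu We Th ┃2024-01-15 00:00:0
  ┃            ┃2024-01-15 00:00:0
  ┏━━━━━━━━━━━━┃2024-01-15 00:00:1
  ┃ Minesweeper┃2024-01-15 00:00:1
  ┠────────────┃2024-01-15 00:00:2
  ┃■■■■■■■■■■  ┃2024-01-15 00:00:2
  ┃■■■■■■■■■■  ┃2024-01-15 00:00:2
  ┃■■■■■■■■■■  ┃2024-01-15 00:00:2
  ┃■■■■■■■■■■  ┃2024-01-15 00:00:3
  ┃■■■■■■■■■■  ┃2024-01-15 00:00:3
  ┃■■■■■■■■■■  ┃2024-01-15 00:00:4
  ┗━━━━━━━━━━━━┗━━━━━━━━━━━━━━━━━━
  ┃                          ┃    
  ┗━━━━━━━━━━━━━━━━━━━━━━━━━━┛    


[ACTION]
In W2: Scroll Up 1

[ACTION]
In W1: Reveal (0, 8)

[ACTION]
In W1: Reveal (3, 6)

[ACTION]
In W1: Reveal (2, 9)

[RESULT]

  ┃Mo Tu We Th ┃2024-01-15 00:00:0
  ┃            ┃2024-01-15 00:00:0
  ┏━━━━━━━━━━━━┃2024-01-15 00:00:1
  ┃ Minesweeper┃2024-01-15 00:00:1
  ┠────────────┃2024-01-15 00:00:2
  ┃■■■■■■✹■1■  ┃2024-01-15 00:00:2
  ┃✹■■■■■■■■✹  ┃2024-01-15 00:00:2
  ┃■■■■■■■■■■  ┃2024-01-15 00:00:2
  ┃✹■■■■■✹■■■  ┃2024-01-15 00:00:3
  ┃✹■■■■■✹✹■■  ┃2024-01-15 00:00:3
  ┃■✹■■■■■■■■  ┃2024-01-15 00:00:4
  ┗━━━━━━━━━━━━┗━━━━━━━━━━━━━━━━━━
  ┃                          ┃    
  ┗━━━━━━━━━━━━━━━━━━━━━━━━━━┛    


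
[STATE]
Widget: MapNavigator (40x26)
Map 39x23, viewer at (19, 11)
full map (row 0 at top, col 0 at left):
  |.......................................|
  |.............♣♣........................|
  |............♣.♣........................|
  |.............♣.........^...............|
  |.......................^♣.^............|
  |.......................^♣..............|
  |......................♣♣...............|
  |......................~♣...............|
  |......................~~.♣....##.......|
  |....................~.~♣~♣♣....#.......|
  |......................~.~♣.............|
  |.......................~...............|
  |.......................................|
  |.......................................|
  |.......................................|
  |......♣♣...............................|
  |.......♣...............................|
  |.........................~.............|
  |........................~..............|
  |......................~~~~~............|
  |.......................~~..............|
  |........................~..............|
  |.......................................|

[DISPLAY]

                                        
                                        
 .......................................
 .............♣♣........................
 ............♣.♣........................
 .............♣.........^...............
 .......................^♣.^............
 .......................^♣..............
 ......................♣♣...............
 ......................~♣...............
 ......................~~.♣....##.......
 ....................~.~♣~♣♣....#.......
 ......................~.~♣.............
 ...................@...~...............
 .......................................
 .......................................
 .......................................
 ......♣♣...............................
 .......♣...............................
 .........................~.............
 ........................~..............
 ......................~~~~~............
 .......................~~..............
 ........................~..............
 .......................................
                                        


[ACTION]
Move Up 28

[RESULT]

                                        
                                        
                                        
                                        
                                        
                                        
                                        
                                        
                                        
                                        
                                        
                                        
                                        
 ...................@...................
 .............♣♣........................
 ............♣.♣........................
 .............♣.........^...............
 .......................^♣.^............
 .......................^♣..............
 ......................♣♣...............
 ......................~♣...............
 ......................~~.♣....##.......
 ....................~.~♣~♣♣....#.......
 ......................~.~♣.............
 .......................~...............
 .......................................


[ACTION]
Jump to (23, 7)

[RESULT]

                                        
                                        
                                        
                                        
                                        
                                        
....................................    
..........♣♣........................    
.........♣.♣........................    
..........♣.........^...............    
....................^♣.^............    
....................^♣..............    
...................♣♣...............    
...................~@...............    
...................~~.♣....##.......    
.................~.~♣~♣♣....#.......    
...................~.~♣.............    
....................~...............    
....................................    
....................................    
....................................    
...♣♣...............................    
....♣...............................    
......................~.............    
.....................~..............    
...................~~~~~............    


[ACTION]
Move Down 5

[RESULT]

                                        
....................................    
..........♣♣........................    
.........♣.♣........................    
..........♣.........^...............    
....................^♣.^............    
....................^♣..............    
...................♣♣...............    
...................~♣...............    
...................~~.♣....##.......    
.................~.~♣~♣♣....#.......    
...................~.~♣.............    
....................~...............    
....................@...............    
....................................    
....................................    
...♣♣...............................    
....♣...............................    
......................~.............    
.....................~..............    
...................~~~~~............    
....................~~..............    
.....................~..............    
....................................    
                                        
                                        


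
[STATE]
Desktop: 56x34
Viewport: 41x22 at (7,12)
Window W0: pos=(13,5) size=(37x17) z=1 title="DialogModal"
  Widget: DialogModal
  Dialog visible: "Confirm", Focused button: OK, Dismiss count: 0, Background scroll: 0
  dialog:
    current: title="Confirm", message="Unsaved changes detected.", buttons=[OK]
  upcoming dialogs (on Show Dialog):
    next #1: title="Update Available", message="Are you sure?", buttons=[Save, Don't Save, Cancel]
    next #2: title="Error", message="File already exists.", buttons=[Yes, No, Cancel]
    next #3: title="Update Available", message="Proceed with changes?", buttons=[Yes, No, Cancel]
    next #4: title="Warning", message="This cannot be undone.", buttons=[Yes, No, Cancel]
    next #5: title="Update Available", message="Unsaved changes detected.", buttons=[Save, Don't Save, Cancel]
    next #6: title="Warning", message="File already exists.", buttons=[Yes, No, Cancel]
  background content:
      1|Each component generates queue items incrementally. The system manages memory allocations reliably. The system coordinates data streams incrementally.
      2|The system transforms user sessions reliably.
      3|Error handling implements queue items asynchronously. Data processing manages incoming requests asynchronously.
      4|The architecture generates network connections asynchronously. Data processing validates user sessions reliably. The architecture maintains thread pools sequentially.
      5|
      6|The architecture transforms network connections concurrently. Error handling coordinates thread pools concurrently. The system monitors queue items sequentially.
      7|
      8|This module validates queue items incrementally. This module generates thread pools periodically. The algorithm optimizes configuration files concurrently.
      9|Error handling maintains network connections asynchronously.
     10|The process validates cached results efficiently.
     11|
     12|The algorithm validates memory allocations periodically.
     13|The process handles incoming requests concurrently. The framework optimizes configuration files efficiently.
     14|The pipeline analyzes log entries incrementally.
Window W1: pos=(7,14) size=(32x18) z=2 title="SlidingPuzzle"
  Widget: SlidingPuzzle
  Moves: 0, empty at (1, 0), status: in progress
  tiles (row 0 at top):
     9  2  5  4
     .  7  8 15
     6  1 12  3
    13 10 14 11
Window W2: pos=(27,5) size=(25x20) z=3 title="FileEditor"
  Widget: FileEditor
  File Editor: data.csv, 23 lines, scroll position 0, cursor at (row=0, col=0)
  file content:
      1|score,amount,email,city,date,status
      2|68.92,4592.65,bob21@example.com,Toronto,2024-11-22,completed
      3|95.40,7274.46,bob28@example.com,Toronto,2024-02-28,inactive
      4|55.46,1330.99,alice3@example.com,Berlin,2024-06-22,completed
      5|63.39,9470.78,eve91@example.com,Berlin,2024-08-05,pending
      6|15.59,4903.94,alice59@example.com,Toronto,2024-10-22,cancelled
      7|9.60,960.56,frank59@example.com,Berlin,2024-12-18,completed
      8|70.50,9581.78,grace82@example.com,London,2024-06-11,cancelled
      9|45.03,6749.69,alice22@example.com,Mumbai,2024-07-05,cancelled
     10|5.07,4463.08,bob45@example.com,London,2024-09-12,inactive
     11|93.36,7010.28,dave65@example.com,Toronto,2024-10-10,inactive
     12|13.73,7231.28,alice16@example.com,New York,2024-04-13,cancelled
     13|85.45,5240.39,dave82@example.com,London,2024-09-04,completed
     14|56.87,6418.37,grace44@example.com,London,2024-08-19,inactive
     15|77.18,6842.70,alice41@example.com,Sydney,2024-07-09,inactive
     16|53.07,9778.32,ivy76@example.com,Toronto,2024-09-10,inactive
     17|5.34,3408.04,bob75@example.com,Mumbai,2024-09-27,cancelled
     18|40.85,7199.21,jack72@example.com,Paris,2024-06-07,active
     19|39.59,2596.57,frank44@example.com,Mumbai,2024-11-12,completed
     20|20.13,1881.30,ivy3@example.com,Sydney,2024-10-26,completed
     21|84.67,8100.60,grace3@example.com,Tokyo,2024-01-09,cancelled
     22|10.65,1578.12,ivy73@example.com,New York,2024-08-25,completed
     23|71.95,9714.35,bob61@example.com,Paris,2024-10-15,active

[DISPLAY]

      ┃   ┌─────────┃63.39,9470.78,eve91@
      ┃The│         ┃15.59,4903.94,alice5
┏━━━━━━━━━━━━━━━━━━━┃9.60,960.56,frank59@
┃ SlidingPuzzle     ┃70.50,9581.78,grace8
┠───────────────────┃45.03,6749.69,alice2
┃┌────┬────┬────┬───┃5.07,4463.08,bob45@e
┃│  9 │  2 │  5 │  4┃93.36,7010.28,dave65
┃├────┼────┼────┼───┃13.73,7231.28,alice1
┃│    │  7 │  8 │ 15┃85.45,5240.39,dave82
┃├────┼────┼────┼───┃56.87,6418.37,grace4
┃│  6 │  1 │ 12 │  3┃77.18,6842.70,alice4
┃├────┼────┼────┼───┃53.07,9778.32,ivy76@
┃│ 13 │ 10 │ 14 │ 11┗━━━━━━━━━━━━━━━━━━━━
┃└────┴────┴────┴────┘         ┃         
┃Moves: 0                      ┃         
┃                              ┃         
┃                              ┃         
┃                              ┃         
┃                              ┃         
┗━━━━━━━━━━━━━━━━━━━━━━━━━━━━━━┛         
                                         
                                         


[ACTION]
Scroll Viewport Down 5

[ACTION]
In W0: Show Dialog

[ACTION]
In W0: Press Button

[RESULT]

      ┃             ┃63.39,9470.78,eve91@
      ┃The architect┃15.59,4903.94,alice5
┏━━━━━━━━━━━━━━━━━━━┃9.60,960.56,frank59@
┃ SlidingPuzzle     ┃70.50,9581.78,grace8
┠───────────────────┃45.03,6749.69,alice2
┃┌────┬────┬────┬───┃5.07,4463.08,bob45@e
┃│  9 │  2 │  5 │  4┃93.36,7010.28,dave65
┃├────┼────┼────┼───┃13.73,7231.28,alice1
┃│    │  7 │  8 │ 15┃85.45,5240.39,dave82
┃├────┼────┼────┼───┃56.87,6418.37,grace4
┃│  6 │  1 │ 12 │  3┃77.18,6842.70,alice4
┃├────┼────┼────┼───┃53.07,9778.32,ivy76@
┃│ 13 │ 10 │ 14 │ 11┗━━━━━━━━━━━━━━━━━━━━
┃└────┴────┴────┴────┘         ┃         
┃Moves: 0                      ┃         
┃                              ┃         
┃                              ┃         
┃                              ┃         
┃                              ┃         
┗━━━━━━━━━━━━━━━━━━━━━━━━━━━━━━┛         
                                         
                                         


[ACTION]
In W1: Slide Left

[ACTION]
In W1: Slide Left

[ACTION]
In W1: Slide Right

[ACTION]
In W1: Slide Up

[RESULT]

      ┃             ┃63.39,9470.78,eve91@
      ┃The architect┃15.59,4903.94,alice5
┏━━━━━━━━━━━━━━━━━━━┃9.60,960.56,frank59@
┃ SlidingPuzzle     ┃70.50,9581.78,grace8
┠───────────────────┃45.03,6749.69,alice2
┃┌────┬────┬────┬───┃5.07,4463.08,bob45@e
┃│  9 │  2 │  5 │  4┃93.36,7010.28,dave65
┃├────┼────┼────┼───┃13.73,7231.28,alice1
┃│  7 │  1 │  8 │ 15┃85.45,5240.39,dave82
┃├────┼────┼────┼───┃56.87,6418.37,grace4
┃│  6 │    │ 12 │  3┃77.18,6842.70,alice4
┃├────┼────┼────┼───┃53.07,9778.32,ivy76@
┃│ 13 │ 10 │ 14 │ 11┗━━━━━━━━━━━━━━━━━━━━
┃└────┴────┴────┴────┘         ┃         
┃Moves: 4                      ┃         
┃                              ┃         
┃                              ┃         
┃                              ┃         
┃                              ┃         
┗━━━━━━━━━━━━━━━━━━━━━━━━━━━━━━┛         
                                         
                                         


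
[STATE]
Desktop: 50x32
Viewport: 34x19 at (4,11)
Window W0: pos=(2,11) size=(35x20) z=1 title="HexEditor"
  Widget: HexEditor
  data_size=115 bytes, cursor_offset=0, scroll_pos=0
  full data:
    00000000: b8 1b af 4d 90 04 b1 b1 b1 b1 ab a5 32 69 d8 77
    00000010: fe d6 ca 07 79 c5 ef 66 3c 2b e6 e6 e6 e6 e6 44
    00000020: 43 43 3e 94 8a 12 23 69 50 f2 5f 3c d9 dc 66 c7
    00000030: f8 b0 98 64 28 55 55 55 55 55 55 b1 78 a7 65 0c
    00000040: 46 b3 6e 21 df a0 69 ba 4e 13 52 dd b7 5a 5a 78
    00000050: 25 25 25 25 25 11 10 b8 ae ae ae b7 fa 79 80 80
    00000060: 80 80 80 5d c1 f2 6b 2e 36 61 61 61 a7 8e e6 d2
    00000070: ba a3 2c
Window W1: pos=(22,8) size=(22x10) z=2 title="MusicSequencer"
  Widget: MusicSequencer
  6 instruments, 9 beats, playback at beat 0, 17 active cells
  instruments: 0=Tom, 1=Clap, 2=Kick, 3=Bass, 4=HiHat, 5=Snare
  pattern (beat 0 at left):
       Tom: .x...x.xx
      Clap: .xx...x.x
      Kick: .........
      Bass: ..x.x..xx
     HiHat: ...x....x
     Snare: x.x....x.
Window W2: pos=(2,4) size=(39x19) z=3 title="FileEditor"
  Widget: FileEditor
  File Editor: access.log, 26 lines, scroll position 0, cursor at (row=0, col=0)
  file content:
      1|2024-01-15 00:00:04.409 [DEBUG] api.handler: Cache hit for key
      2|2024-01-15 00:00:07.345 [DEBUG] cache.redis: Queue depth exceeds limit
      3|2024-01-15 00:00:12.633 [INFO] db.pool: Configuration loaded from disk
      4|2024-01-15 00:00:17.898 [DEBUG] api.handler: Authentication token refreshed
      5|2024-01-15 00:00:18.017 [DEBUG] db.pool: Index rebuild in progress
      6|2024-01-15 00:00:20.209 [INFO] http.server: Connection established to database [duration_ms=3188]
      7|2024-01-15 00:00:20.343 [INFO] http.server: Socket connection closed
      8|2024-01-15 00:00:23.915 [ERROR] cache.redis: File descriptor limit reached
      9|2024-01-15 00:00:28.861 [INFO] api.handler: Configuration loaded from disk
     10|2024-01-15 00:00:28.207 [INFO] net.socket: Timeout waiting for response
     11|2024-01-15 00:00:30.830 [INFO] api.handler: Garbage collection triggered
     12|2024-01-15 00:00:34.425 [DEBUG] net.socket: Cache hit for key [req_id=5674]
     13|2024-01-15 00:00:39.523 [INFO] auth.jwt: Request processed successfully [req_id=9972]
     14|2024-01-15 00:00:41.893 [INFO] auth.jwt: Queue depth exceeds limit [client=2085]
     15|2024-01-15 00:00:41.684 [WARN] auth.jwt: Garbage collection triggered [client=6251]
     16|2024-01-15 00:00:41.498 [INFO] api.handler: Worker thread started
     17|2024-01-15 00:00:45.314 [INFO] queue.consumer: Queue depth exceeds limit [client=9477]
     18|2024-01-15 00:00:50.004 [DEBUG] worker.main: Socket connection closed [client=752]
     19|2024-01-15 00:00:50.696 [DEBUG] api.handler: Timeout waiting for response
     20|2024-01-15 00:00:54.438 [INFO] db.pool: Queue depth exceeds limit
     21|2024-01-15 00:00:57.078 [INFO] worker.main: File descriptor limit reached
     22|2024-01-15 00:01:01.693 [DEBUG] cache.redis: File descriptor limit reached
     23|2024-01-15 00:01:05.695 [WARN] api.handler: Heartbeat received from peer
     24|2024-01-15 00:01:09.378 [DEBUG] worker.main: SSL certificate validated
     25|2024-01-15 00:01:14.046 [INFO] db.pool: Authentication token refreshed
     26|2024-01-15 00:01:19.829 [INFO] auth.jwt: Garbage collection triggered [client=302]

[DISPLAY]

024-01-15 00:00:18.017 [DEBUG] db.
024-01-15 00:00:20.209 [INFO] http
024-01-15 00:00:20.343 [INFO] http
024-01-15 00:00:23.915 [ERROR] cac
024-01-15 00:00:28.861 [INFO] api.
024-01-15 00:00:28.207 [INFO] net.
024-01-15 00:00:30.830 [INFO] api.
024-01-15 00:00:34.425 [DEBUG] net
024-01-15 00:00:39.523 [INFO] auth
024-01-15 00:00:41.893 [INFO] auth
024-01-15 00:00:41.684 [WARN] auth
━━━━━━━━━━━━━━━━━━━━━━━━━━━━━━━━━━
                                ┃ 
                                ┃ 
                                ┃ 
                                ┃ 
                                ┃ 
                                ┃ 
                                ┃ 


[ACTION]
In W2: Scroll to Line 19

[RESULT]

024-01-15 00:00:41.498 [INFO] api.
024-01-15 00:00:45.314 [INFO] queu
024-01-15 00:00:50.004 [DEBUG] wor
024-01-15 00:00:50.696 [DEBUG] api
024-01-15 00:00:54.438 [INFO] db.p
024-01-15 00:00:57.078 [INFO] work
024-01-15 00:01:01.693 [DEBUG] cac
024-01-15 00:01:05.695 [WARN] api.
024-01-15 00:01:09.378 [DEBUG] wor
024-01-15 00:01:14.046 [INFO] db.p
024-01-15 00:01:19.829 [INFO] auth
━━━━━━━━━━━━━━━━━━━━━━━━━━━━━━━━━━
                                ┃ 
                                ┃ 
                                ┃ 
                                ┃ 
                                ┃ 
                                ┃ 
                                ┃ 


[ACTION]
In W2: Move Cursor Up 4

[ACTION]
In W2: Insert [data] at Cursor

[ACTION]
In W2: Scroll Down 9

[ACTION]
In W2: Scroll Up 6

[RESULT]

024-01-15 00:00:28.207 [INFO] net.
024-01-15 00:00:30.830 [INFO] api.
024-01-15 00:00:34.425 [DEBUG] net
024-01-15 00:00:39.523 [INFO] auth
024-01-15 00:00:41.893 [INFO] auth
024-01-15 00:00:41.684 [WARN] auth
024-01-15 00:00:41.498 [INFO] api.
024-01-15 00:00:45.314 [INFO] queu
024-01-15 00:00:50.004 [DEBUG] wor
024-01-15 00:00:50.696 [DEBUG] api
024-01-15 00:00:54.438 [INFO] db.p
━━━━━━━━━━━━━━━━━━━━━━━━━━━━━━━━━━
                                ┃ 
                                ┃ 
                                ┃ 
                                ┃ 
                                ┃ 
                                ┃ 
                                ┃ 


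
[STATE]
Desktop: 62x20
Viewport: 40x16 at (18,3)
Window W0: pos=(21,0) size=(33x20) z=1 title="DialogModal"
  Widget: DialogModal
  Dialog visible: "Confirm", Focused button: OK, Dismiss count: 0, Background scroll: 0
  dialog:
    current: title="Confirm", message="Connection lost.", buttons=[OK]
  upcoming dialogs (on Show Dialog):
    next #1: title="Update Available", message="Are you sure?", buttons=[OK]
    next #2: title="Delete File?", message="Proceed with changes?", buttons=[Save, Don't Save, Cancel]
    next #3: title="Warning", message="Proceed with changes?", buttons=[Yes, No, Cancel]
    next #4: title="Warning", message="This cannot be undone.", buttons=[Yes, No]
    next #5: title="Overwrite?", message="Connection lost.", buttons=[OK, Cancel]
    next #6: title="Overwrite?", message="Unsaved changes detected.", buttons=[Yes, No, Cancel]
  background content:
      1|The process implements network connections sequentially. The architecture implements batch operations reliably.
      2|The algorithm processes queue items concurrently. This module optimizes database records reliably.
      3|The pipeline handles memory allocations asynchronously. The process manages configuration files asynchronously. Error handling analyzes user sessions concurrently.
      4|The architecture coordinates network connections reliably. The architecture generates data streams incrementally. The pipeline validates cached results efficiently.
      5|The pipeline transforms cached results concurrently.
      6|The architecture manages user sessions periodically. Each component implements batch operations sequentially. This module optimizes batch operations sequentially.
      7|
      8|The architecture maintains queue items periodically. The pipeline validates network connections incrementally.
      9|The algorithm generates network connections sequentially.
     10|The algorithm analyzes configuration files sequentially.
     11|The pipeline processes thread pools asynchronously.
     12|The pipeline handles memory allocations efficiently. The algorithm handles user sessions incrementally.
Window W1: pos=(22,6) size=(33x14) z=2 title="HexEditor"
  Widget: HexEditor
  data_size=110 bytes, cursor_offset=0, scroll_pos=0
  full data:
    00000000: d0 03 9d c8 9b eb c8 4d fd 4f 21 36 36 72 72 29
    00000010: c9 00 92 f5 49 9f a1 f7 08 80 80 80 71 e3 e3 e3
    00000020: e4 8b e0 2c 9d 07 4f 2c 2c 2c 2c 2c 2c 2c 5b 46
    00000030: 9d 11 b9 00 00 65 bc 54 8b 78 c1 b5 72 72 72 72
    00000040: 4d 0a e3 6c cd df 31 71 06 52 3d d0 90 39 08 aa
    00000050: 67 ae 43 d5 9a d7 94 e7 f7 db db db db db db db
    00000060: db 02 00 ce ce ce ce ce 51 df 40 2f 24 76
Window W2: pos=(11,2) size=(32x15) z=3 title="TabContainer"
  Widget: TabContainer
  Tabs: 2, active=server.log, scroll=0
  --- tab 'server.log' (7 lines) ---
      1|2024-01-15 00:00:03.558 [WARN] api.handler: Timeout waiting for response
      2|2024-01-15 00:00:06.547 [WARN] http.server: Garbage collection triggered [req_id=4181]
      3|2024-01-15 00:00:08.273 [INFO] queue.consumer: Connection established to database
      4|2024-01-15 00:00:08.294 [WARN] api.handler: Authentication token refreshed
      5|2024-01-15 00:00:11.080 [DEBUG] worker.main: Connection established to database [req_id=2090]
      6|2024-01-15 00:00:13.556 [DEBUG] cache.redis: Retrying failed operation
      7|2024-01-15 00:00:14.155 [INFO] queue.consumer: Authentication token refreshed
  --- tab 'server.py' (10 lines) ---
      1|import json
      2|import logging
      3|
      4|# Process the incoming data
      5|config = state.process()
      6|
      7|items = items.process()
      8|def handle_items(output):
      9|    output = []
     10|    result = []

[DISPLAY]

ntainer                 ┃s network ┃    
────────────────────────┨es queue i┃    
r.log]│ server.py       ┃memory all┃    
────────────────────────┃━━━━━━━━━━━┓   
1-15 00:00:03.558 [WARN]┃           ┃   
1-15 00:00:06.547 [WARN]┃───────────┨   
1-15 00:00:08.273 [INFO]┃8 9b eb c8 ┃   
1-15 00:00:08.294 [WARN]┃5 49 9f a1 ┃   
1-15 00:00:11.080 [DEBUG┃c 9d 07 4f ┃   
1-15 00:00:13.556 [DEBUG┃0 00 65 bc ┃   
1-15 00:00:14.155 [INFO]┃c cd df 31 ┃   
                        ┃5 9a d7 94 ┃   
                        ┃e ce ce ce ┃   
━━━━━━━━━━━━━━━━━━━━━━━━┛           ┃   
   ┃┃                               ┃   
   ┃┃                               ┃   


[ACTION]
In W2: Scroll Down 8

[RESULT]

ntainer                 ┃s network ┃    
────────────────────────┨es queue i┃    
r.log]│ server.py       ┃memory all┃    
────────────────────────┃━━━━━━━━━━━┓   
1-15 00:00:14.155 [INFO]┃           ┃   
                        ┃───────────┨   
                        ┃8 9b eb c8 ┃   
                        ┃5 49 9f a1 ┃   
                        ┃c 9d 07 4f ┃   
                        ┃0 00 65 bc ┃   
                        ┃c cd df 31 ┃   
                        ┃5 9a d7 94 ┃   
                        ┃e ce ce ce ┃   
━━━━━━━━━━━━━━━━━━━━━━━━┛           ┃   
   ┃┃                               ┃   
   ┃┃                               ┃   


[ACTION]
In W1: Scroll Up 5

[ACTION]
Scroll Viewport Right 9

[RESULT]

ner                 ┃s network ┃        
────────────────────┨es queue i┃        
g]│ server.py       ┃memory all┃        
────────────────────┃━━━━━━━━━━━┓       
 00:00:14.155 [INFO]┃           ┃       
                    ┃───────────┨       
                    ┃8 9b eb c8 ┃       
                    ┃5 49 9f a1 ┃       
                    ┃c 9d 07 4f ┃       
                    ┃0 00 65 bc ┃       
                    ┃c cd df 31 ┃       
                    ┃5 9a d7 94 ┃       
                    ┃e ce ce ce ┃       
━━━━━━━━━━━━━━━━━━━━┛           ┃       
┃                               ┃       
┃                               ┃       


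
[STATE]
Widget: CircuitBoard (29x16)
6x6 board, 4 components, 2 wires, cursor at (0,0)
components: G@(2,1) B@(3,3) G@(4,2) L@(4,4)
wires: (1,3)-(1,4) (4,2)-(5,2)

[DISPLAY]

   0 1 2 3 4 5               
0  [.]                       
                             
1               · ─ ·        
                             
2       G                    
                             
3               B            
                             
4           G       L        
            │                
5           ·                
Cursor: (0,0)                
                             
                             
                             


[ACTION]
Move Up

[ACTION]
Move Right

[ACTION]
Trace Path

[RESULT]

   0 1 2 3 4 5               
0      [.]                   
                             
1               · ─ ·        
                             
2       G                    
                             
3               B            
                             
4           G       L        
            │                
5           ·                
Cursor: (0,1)  Trace: No conn
                             
                             
                             


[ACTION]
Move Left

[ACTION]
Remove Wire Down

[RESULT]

   0 1 2 3 4 5               
0  [.]                       
                             
1               · ─ ·        
                             
2       G                    
                             
3               B            
                             
4           G       L        
            │                
5           ·                
Cursor: (0,0)  Trace: No conn
                             
                             
                             


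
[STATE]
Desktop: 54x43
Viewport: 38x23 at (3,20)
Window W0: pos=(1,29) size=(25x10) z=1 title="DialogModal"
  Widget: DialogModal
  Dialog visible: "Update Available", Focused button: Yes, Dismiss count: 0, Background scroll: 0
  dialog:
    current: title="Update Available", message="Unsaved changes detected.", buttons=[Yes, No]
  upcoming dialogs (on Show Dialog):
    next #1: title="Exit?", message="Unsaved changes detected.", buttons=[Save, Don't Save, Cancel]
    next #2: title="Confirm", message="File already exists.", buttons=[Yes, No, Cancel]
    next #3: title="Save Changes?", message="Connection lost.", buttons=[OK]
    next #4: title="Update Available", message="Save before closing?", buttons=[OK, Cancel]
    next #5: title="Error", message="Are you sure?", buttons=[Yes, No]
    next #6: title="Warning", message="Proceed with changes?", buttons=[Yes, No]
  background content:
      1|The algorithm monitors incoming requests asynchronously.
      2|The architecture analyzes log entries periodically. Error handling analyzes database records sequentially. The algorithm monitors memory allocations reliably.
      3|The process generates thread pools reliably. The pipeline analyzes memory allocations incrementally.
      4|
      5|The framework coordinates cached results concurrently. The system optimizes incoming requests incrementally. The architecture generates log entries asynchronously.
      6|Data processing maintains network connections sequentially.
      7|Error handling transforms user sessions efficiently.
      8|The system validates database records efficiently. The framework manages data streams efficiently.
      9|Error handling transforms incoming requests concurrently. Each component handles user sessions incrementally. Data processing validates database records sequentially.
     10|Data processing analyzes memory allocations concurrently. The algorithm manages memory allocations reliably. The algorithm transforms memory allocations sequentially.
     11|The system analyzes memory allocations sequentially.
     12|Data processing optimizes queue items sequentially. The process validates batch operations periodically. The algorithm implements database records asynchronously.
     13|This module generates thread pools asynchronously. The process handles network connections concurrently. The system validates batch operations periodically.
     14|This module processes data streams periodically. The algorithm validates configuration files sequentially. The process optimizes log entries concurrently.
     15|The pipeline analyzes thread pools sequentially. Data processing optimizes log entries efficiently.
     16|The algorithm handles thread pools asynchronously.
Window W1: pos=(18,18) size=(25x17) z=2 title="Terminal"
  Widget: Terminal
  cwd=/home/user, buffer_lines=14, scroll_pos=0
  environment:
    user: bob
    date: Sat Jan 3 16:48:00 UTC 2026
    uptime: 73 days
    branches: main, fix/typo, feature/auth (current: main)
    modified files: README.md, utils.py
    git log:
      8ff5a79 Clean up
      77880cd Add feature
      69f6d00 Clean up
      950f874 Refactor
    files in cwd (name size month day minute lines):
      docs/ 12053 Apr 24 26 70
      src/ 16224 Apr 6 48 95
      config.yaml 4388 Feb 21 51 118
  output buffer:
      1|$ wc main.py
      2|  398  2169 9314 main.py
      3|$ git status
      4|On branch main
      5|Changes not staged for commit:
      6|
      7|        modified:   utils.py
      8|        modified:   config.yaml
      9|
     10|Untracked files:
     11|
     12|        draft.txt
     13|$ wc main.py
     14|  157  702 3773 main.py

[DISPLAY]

               ┠──────────────────────
               ┃$ wc main.py          
               ┃  398  2169 9314 main.
               ┃$ git status          
               ┃On branch main        
               ┃Changes not staged for
               ┃                      
               ┃        modified:   ut
               ┃        modified:   co
━━━━━━━━━━━━━━━┃                      
DialogModal    ┃Untracked files:      
───────────────┃                      
h┌─────────────┃        draft.txt     
h│ Update Avail┃$ wc main.py          
h│Unsaved chang┗━━━━━━━━━━━━━━━━━━━━━━
 │    [Yes]  No    │  ┃               
h└─────────────────┘at┃               
ata processing maintai┃               
━━━━━━━━━━━━━━━━━━━━━━┛               
                                      
                                      
                                      
                                      


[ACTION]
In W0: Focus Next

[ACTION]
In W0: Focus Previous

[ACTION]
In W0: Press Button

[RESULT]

               ┠──────────────────────
               ┃$ wc main.py          
               ┃  398  2169 9314 main.
               ┃$ git status          
               ┃On branch main        
               ┃Changes not staged for
               ┃                      
               ┃        modified:   ut
               ┃        modified:   co
━━━━━━━━━━━━━━━┃                      
DialogModal    ┃Untracked files:      
───────────────┃                      
he algorithm mo┃        draft.txt     
he architecture┃$ wc main.py          
he process gene┗━━━━━━━━━━━━━━━━━━━━━━
                      ┃               
he framework coordinat┃               
ata processing maintai┃               
━━━━━━━━━━━━━━━━━━━━━━┛               
                                      
                                      
                                      
                                      


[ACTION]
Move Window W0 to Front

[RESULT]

               ┠──────────────────────
               ┃$ wc main.py          
               ┃  398  2169 9314 main.
               ┃$ git status          
               ┃On branch main        
               ┃Changes not staged for
               ┃                      
               ┃        modified:   ut
               ┃        modified:   co
━━━━━━━━━━━━━━━━━━━━━━┓               
DialogModal           ┃ed files:      
──────────────────────┨               
he algorithm monitors ┃ draft.txt     
he architecture analyz┃in.py          
he process generates t┃━━━━━━━━━━━━━━━
                      ┃               
he framework coordinat┃               
ata processing maintai┃               
━━━━━━━━━━━━━━━━━━━━━━┛               
                                      
                                      
                                      
                                      


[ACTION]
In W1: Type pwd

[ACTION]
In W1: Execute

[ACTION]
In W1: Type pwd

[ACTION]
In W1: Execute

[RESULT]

               ┠──────────────────────
               ┃        modified:   ut
               ┃        modified:   co
               ┃                      
               ┃Untracked files:      
               ┃                      
               ┃        draft.txt     
               ┃$ wc main.py          
               ┃  157  702 3773 main.p
━━━━━━━━━━━━━━━━━━━━━━┓               
DialogModal           ┃ser            
──────────────────────┨               
he algorithm monitors ┃ser            
he architecture analyz┃               
he process generates t┃━━━━━━━━━━━━━━━
                      ┃               
he framework coordinat┃               
ata processing maintai┃               
━━━━━━━━━━━━━━━━━━━━━━┛               
                                      
                                      
                                      
                                      
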